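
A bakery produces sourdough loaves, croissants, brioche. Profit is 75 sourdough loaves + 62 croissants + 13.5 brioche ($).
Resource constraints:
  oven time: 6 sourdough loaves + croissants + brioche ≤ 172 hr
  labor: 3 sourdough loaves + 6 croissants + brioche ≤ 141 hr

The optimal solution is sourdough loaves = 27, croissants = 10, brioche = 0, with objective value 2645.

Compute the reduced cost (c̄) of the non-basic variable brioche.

-3.5

At the optimum: oven time uses 172 of 172 (binding); labor uses 141 of 141 (binding).
From A_Bᵀ y = c: 6·y_oven time + 3·y_labor = 75; 1·y_oven time + 6·y_labor = 62.
Solving: y_oven time = 8, y_labor = 9.
Reduced cost of brioche: c₃ − yᵀa₃ = 13.5 − (8·1 + 9·1) = 13.5 − 17 = -3.5.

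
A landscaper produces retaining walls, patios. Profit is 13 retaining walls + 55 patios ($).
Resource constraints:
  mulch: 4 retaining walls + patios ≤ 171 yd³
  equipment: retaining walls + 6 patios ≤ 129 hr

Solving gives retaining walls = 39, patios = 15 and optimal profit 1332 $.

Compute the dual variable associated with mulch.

1

Check each constraint at x*: mulch 171/171 (tight); equipment 129/129 (tight).
Dual feasibility on the basic columns requires 4·y_mulch + 1·y_equipment = 13, 1·y_mulch + 6·y_equipment = 55.
Solving: y_mulch = 1, y_equipment = 9.
Shadow price of mulch = 1.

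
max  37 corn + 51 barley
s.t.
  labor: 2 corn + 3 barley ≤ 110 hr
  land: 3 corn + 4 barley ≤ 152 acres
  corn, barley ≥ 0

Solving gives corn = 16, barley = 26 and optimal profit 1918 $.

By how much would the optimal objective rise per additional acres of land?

At the optimum: labor uses 110 of 110 (binding); land uses 152 of 152 (binding).
Dual feasibility on the basic columns requires 2·y_labor + 3·y_land = 37, 3·y_labor + 4·y_land = 51.
Solving: y_labor = 5, y_land = 9.
Shadow price of land = 9.

9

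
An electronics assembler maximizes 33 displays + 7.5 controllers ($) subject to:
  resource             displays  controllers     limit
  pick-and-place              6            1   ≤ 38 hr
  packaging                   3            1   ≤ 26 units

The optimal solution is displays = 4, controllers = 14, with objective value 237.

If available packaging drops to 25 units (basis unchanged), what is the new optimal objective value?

233

At the optimum: pick-and-place uses 38 of 38 (binding); packaging uses 26 of 26 (binding).
The binding rows give the dual system: 6·y_pick-and-place + 3·y_packaging = 33 and 1·y_pick-and-place + 1·y_packaging = 7.5.
This yields shadow prices y_pick-and-place = 3.5, y_packaging = 4.
Δz = y_packaging·Δb = 4 × (-1) = -4, so new z* = 237 − 4 = 233.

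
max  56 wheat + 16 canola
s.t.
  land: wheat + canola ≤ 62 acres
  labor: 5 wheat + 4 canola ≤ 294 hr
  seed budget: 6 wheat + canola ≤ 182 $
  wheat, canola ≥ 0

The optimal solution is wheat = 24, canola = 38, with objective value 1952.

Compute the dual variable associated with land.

8

Check each constraint at x*: land 62/62 (tight); labor 272/294 (slack 22); seed budget 182/182 (tight).
Since labor is not tight, its dual is 0.
Dual feasibility on the basic columns requires 1·y_land + 6·y_seed budget = 56, 1·y_land + 1·y_seed budget = 16.
→ y_land = 8 and y_seed budget = 8.
Shadow price of land = 8.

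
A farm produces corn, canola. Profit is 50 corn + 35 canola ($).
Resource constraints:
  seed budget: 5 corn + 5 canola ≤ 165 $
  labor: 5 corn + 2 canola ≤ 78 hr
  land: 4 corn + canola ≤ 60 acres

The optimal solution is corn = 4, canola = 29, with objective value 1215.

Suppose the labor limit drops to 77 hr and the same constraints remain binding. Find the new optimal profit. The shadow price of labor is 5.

Δb = -1, so new z* = 1215 + (5)·(-1) = 1215 − 5 = 1210.

1210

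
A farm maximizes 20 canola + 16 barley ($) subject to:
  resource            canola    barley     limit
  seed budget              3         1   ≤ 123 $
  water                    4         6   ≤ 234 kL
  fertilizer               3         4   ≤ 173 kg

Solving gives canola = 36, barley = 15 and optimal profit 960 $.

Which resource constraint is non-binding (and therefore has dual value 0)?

fertilizer

seed budget: 123/123 (binding)
water: 234/234 (binding)
fertilizer: 168/173 (slack 5)
By complementary slackness, a constraint with positive slack has shadow price 0 → fertilizer.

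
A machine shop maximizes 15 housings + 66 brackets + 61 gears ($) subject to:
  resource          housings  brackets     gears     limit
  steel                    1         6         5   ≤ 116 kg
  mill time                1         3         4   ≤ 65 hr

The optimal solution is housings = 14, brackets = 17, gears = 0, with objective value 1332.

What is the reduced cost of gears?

-6

Both steel and mill time are binding at x*.
The binding rows give the dual system: 1·y_steel + 1·y_mill time = 15 and 6·y_steel + 3·y_mill time = 66.
Solving: y_steel = 7, y_mill time = 8.
Reduced cost of gears: c₃ − yᵀa₃ = 61 − (7·5 + 8·4) = 61 − 67 = -6.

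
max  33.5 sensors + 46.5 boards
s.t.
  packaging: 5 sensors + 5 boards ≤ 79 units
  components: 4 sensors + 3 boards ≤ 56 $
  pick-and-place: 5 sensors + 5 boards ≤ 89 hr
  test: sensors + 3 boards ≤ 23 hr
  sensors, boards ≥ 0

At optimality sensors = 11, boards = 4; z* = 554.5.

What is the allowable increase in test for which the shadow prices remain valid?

Binding constraints: components, test. The basis is B = [[4,3],[1,3]] with det 9.
Per unit increase in test, x* moves by d = (-0.3333, 0.4444).
The basis stays optimal until packaging becomes binding; allowable increase = 7.2 hr.

7.2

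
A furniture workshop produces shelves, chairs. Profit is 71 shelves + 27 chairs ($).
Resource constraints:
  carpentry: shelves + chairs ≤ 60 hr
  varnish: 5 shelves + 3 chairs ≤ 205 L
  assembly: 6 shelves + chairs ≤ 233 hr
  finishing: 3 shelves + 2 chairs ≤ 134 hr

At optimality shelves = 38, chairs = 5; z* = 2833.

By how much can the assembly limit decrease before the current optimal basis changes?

110.5

Binding constraints: varnish, assembly. The basis is B = [[5,3],[6,1]] with det -13.
Per unit decrease in assembly, x* moves by d = (-0.2308, 0.3846).
The basis stays optimal until carpentry becomes binding; allowable decrease = 110.5 hr.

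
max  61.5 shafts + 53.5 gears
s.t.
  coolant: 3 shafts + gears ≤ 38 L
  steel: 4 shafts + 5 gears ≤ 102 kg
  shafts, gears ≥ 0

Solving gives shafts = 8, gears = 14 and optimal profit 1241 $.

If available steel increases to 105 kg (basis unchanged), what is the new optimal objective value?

1268

Check each constraint at x*: coolant 38/38 (tight); steel 102/102 (tight).
The binding rows give the dual system: 3·y_coolant + 4·y_steel = 61.5 and 1·y_coolant + 5·y_steel = 53.5.
This yields shadow prices y_coolant = 8.5, y_steel = 9.
Δz = y_steel·Δb = 9 × (3) = 27, so new z* = 1241 + 27 = 1268.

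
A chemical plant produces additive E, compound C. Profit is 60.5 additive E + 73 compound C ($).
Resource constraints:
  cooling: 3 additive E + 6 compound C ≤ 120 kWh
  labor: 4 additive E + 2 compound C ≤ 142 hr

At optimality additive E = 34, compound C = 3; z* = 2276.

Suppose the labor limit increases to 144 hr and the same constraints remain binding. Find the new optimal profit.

At the optimum: cooling uses 120 of 120 (binding); labor uses 142 of 142 (binding).
The binding rows give the dual system: 3·y_cooling + 4·y_labor = 60.5 and 6·y_cooling + 2·y_labor = 73.
This yields shadow prices y_cooling = 9.5, y_labor = 8.
Δz = y_labor·Δb = 8 × (2) = 16, so new z* = 2276 + 16 = 2292.

2292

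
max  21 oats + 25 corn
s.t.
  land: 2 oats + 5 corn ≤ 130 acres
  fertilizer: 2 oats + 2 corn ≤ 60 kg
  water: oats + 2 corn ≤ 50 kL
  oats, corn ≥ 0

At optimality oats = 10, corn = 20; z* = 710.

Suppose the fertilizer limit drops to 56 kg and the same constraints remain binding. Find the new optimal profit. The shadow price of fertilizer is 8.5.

Δb = -4, so new z* = 710 + (8.5)·(-4) = 710 − 34 = 676.

676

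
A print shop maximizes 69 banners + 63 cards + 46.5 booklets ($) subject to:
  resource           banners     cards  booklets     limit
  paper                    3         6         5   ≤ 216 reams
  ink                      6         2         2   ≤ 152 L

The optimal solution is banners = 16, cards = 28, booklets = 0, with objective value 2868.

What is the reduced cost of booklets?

-8.5

Both paper and ink are binding at x*.
Dual feasibility on the basic columns requires 3·y_paper + 6·y_ink = 69, 6·y_paper + 2·y_ink = 63.
Solving: y_paper = 8, y_ink = 7.5.
Reduced cost of booklets: c₃ − yᵀa₃ = 46.5 − (8·5 + 7.5·2) = 46.5 − 55 = -8.5.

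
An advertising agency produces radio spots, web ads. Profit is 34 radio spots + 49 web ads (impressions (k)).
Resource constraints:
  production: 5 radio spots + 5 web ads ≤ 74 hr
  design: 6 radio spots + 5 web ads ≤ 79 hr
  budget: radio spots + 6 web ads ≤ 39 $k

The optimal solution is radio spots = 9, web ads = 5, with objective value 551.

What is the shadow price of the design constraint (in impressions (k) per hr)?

5

Binding: design and budget. Non-binding: production (4 unused).
Since production is not tight, its dual is 0.
Dual feasibility on the basic columns requires 6·y_design + 1·y_budget = 34, 5·y_design + 6·y_budget = 49.
Solving: y_design = 5, y_budget = 4.
Shadow price of design = 5.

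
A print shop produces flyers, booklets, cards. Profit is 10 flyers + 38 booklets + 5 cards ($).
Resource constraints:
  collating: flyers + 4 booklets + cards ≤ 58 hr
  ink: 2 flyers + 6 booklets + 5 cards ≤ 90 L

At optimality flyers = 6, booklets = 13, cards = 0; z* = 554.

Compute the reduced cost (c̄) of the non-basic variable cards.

-8

Both collating and ink are binding at x*.
From A_Bᵀ y = c: 1·y_collating + 2·y_ink = 10; 4·y_collating + 6·y_ink = 38.
Solving: y_collating = 8, y_ink = 1.
Reduced cost of cards: c₃ − yᵀa₃ = 5 − (8·1 + 1·5) = 5 − 13 = -8.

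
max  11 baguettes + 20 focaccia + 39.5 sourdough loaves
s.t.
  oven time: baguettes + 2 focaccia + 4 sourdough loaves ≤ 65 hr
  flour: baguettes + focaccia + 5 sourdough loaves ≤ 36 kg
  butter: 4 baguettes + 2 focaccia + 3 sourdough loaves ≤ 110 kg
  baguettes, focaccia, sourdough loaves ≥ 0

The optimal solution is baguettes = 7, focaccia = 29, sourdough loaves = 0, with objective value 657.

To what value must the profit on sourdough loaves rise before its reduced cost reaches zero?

46

Check each constraint at x*: oven time 65/65 (tight); flour 36/36 (tight); butter 86/110 (slack 24).
Slack constraints have shadow price 0 (complementary slackness).
Dual feasibility on the basic columns requires 1·y_oven time + 1·y_flour = 11, 2·y_oven time + 1·y_flour = 20.
This yields shadow prices y_oven time = 9, y_flour = 2.
sourdough loaves enters the basis when its profit ≥ yᵀa₃ = 9·4 + 2·5 = 46.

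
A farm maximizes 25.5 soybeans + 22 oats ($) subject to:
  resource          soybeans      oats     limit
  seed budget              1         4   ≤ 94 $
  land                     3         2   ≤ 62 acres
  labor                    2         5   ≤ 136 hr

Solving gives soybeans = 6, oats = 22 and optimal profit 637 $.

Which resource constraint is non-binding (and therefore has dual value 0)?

seed budget: 94/94 (binding)
land: 62/62 (binding)
labor: 122/136 (slack 14)
By complementary slackness, a constraint with positive slack has shadow price 0 → labor.

labor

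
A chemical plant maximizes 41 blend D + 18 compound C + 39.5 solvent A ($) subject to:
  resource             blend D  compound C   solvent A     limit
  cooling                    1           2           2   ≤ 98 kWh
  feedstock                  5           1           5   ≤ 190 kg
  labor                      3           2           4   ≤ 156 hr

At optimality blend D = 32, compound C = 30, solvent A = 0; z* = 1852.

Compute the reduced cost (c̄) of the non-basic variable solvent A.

At the optimum: cooling uses 92 of 98 (slack = 6); feedstock uses 190 of 190 (binding); labor uses 156 of 156 (binding).
Since cooling is not tight, its dual is 0.
From A_Bᵀ y = c: 5·y_feedstock + 3·y_labor = 41; 1·y_feedstock + 2·y_labor = 18.
→ y_feedstock = 4 and y_labor = 7.
Reduced cost of solvent A: c₃ − yᵀa₃ = 39.5 − (4·5 + 7·4) = 39.5 − 48 = -8.5.

-8.5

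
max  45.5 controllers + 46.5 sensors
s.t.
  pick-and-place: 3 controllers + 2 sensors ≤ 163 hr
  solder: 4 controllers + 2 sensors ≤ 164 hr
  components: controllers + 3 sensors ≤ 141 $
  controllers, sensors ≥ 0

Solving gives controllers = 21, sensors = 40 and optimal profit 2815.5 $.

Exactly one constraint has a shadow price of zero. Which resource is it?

pick-and-place: 143/163 (slack 20)
solder: 164/164 (binding)
components: 141/141 (binding)
By complementary slackness, a constraint with positive slack has shadow price 0 → pick-and-place.

pick-and-place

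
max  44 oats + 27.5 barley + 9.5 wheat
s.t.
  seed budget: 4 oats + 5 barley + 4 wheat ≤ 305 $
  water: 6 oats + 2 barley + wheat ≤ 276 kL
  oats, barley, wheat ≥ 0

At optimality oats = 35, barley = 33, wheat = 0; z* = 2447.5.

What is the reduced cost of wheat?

Both seed budget and water are binding at x*.
The binding rows give the dual system: 4·y_seed budget + 6·y_water = 44 and 5·y_seed budget + 2·y_water = 27.5.
Solving: y_seed budget = 3.5, y_water = 5.
Reduced cost of wheat: c₃ − yᵀa₃ = 9.5 − (3.5·4 + 5·1) = 9.5 − 19 = -9.5.

-9.5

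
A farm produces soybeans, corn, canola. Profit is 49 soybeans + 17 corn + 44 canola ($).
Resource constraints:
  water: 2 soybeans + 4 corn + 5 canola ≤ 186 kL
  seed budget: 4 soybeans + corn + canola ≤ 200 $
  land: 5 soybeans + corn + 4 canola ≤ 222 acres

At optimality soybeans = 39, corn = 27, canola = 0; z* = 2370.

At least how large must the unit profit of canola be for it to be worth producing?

46

Check each constraint at x*: water 186/186 (tight); seed budget 183/200 (slack 17); land 222/222 (tight).
By complementary slackness, y = 0 for the non-binding constraint.
Dual feasibility on the basic columns requires 2·y_water + 5·y_land = 49, 4·y_water + 1·y_land = 17.
Solving: y_water = 2, y_land = 9.
canola enters the basis when its profit ≥ yᵀa₃ = 2·5 + 9·4 = 46.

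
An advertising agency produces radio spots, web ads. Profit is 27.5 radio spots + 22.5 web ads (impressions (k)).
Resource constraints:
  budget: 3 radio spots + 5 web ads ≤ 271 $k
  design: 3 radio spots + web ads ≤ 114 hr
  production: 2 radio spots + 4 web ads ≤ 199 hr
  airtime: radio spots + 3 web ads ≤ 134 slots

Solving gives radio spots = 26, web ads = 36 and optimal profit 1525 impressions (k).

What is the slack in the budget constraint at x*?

13

budget used = 3·26 + 5·36 = 258; slack = 271 − 258 = 13.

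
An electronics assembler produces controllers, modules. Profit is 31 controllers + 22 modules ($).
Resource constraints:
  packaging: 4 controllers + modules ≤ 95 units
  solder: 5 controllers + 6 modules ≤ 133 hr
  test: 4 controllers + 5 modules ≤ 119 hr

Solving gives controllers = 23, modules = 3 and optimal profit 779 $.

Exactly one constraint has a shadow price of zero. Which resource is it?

test

packaging: 95/95 (binding)
solder: 133/133 (binding)
test: 107/119 (slack 12)
By complementary slackness, a constraint with positive slack has shadow price 0 → test.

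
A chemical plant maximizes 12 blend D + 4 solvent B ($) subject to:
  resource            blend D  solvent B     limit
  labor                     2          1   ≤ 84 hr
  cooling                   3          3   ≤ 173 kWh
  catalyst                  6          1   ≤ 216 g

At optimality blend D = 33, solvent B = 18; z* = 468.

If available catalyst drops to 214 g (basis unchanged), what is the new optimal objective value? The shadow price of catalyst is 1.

Δb = -2, so new z* = 468 + (1)·(-2) = 468 − 2 = 466.

466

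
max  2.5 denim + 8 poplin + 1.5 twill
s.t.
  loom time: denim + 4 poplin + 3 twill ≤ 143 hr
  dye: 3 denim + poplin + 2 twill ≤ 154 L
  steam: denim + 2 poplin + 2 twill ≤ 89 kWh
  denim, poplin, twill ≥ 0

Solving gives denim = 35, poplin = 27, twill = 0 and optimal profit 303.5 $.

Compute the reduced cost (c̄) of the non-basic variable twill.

At the optimum: loom time uses 143 of 143 (binding); dye uses 132 of 154 (slack = 22); steam uses 89 of 89 (binding).
Since dye is not tight, its dual is 0.
The binding rows give the dual system: 1·y_loom time + 1·y_steam = 2.5 and 4·y_loom time + 2·y_steam = 8.
This yields shadow prices y_loom time = 1.5, y_steam = 1.
Reduced cost of twill: c₃ − yᵀa₃ = 1.5 − (1.5·3 + 1·2) = 1.5 − 6.5 = -5.

-5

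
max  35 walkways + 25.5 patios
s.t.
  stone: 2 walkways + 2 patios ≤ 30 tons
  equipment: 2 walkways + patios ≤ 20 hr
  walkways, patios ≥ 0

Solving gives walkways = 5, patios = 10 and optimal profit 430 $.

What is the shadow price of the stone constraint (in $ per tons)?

8

At the optimum: stone uses 30 of 30 (binding); equipment uses 20 of 20 (binding).
From A_Bᵀ y = c: 2·y_stone + 2·y_equipment = 35; 2·y_stone + 1·y_equipment = 25.5.
This yields shadow prices y_stone = 8, y_equipment = 9.5.
Shadow price of stone = 8.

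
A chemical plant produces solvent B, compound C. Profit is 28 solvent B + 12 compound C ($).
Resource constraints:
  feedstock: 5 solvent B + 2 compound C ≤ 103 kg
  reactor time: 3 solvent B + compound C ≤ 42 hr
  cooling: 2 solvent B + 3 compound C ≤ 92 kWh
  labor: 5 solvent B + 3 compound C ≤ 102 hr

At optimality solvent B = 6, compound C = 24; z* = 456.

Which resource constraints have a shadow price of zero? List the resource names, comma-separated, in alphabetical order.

feedstock: 78/103 (slack 25)
reactor time: 42/42 (binding)
cooling: 84/92 (slack 8)
labor: 102/102 (binding)
By complementary slackness, a constraint with positive slack has shadow price 0 → cooling, feedstock.

cooling, feedstock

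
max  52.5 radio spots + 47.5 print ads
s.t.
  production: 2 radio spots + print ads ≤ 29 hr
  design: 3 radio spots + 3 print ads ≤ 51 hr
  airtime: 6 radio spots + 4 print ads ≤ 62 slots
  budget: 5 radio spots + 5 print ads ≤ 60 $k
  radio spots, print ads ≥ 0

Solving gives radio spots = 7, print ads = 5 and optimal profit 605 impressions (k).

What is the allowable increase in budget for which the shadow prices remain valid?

Binding constraints: airtime, budget. The basis is B = [[6,4],[5,5]] with det 10.
Per unit increase in budget, x* moves by d = (-0.4, 0.6).
The basis stays optimal until radio spots reaches 0; allowable increase = 17.5 $k.

17.5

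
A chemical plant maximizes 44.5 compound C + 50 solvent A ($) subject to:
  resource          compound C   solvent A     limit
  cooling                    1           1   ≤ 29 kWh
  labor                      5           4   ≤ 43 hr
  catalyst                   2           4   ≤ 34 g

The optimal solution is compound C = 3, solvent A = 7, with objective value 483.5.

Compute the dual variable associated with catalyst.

6

Binding: labor and catalyst. Non-binding: cooling (19 unused).
By complementary slackness, y = 0 for the non-binding constraint.
The binding rows give the dual system: 5·y_labor + 2·y_catalyst = 44.5 and 4·y_labor + 4·y_catalyst = 50.
→ y_labor = 6.5 and y_catalyst = 6.
Shadow price of catalyst = 6.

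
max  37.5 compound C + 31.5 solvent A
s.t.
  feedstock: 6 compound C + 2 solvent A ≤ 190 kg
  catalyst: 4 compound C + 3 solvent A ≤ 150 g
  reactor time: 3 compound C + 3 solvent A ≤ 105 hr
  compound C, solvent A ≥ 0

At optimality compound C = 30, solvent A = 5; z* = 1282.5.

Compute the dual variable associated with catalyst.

0

Check each constraint at x*: feedstock 190/190 (tight); catalyst 135/150 (slack 15); reactor time 105/105 (tight).
Slack constraints have shadow price 0 (complementary slackness).
The binding rows give the dual system: 6·y_feedstock + 3·y_reactor time = 37.5 and 2·y_feedstock + 3·y_reactor time = 31.5.
This yields shadow prices y_feedstock = 1.5, y_reactor time = 9.5.
Shadow price of catalyst = 0.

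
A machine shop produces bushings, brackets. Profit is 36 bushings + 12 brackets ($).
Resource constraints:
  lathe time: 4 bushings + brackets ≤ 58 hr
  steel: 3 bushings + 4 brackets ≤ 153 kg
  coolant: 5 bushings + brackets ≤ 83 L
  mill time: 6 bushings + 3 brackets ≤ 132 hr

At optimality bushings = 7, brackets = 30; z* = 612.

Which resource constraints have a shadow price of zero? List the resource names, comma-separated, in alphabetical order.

lathe time: 58/58 (binding)
steel: 141/153 (slack 12)
coolant: 65/83 (slack 18)
mill time: 132/132 (binding)
By complementary slackness, a constraint with positive slack has shadow price 0 → coolant, steel.

coolant, steel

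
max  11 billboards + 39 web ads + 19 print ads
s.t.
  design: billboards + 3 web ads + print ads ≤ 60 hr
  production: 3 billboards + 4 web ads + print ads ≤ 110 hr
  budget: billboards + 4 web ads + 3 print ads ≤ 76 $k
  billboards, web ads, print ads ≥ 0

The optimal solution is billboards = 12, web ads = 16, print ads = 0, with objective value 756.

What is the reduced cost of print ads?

Binding: design and budget. Non-binding: production (10 unused).
Slack constraints have shadow price 0 (complementary slackness).
The binding rows give the dual system: 1·y_design + 1·y_budget = 11 and 3·y_design + 4·y_budget = 39.
Solving: y_design = 5, y_budget = 6.
Reduced cost of print ads: c₃ − yᵀa₃ = 19 − (5·1 + 6·3) = 19 − 23 = -4.

-4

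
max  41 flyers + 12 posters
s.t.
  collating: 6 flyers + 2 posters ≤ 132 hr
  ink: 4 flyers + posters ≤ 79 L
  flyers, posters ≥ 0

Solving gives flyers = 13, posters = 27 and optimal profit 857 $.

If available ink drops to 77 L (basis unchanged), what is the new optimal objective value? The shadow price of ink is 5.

847

Δb = -2, so new z* = 857 + (5)·(-2) = 857 − 10 = 847.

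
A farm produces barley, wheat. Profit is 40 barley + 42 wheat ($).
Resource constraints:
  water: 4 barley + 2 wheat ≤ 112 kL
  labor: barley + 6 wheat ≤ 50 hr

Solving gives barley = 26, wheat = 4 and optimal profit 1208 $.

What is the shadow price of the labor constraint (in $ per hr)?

At the optimum: water uses 112 of 112 (binding); labor uses 50 of 50 (binding).
The binding rows give the dual system: 4·y_water + 1·y_labor = 40 and 2·y_water + 6·y_labor = 42.
→ y_water = 9 and y_labor = 4.
Shadow price of labor = 4.

4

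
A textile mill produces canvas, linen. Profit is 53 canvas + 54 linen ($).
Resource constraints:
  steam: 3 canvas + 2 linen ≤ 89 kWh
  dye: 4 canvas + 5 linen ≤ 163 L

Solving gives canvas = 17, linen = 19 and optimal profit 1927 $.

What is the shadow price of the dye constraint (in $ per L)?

8

Both steam and dye are binding at x*.
From A_Bᵀ y = c: 3·y_steam + 4·y_dye = 53; 2·y_steam + 5·y_dye = 54.
→ y_steam = 7 and y_dye = 8.
Shadow price of dye = 8.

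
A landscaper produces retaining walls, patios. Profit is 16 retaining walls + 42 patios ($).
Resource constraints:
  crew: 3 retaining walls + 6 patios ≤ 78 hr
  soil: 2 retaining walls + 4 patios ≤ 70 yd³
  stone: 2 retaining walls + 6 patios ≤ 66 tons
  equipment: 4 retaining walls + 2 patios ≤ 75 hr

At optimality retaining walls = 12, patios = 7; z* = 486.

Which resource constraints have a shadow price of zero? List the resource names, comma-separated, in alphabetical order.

equipment, soil

crew: 78/78 (binding)
soil: 52/70 (slack 18)
stone: 66/66 (binding)
equipment: 62/75 (slack 13)
By complementary slackness, a constraint with positive slack has shadow price 0 → equipment, soil.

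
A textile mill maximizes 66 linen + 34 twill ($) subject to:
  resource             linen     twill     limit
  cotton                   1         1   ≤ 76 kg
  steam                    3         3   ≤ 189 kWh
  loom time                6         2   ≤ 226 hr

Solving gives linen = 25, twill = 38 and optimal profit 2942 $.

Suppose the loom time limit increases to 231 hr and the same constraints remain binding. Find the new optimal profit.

Binding: steam and loom time. Non-binding: cotton (13 unused).
Slack constraints have shadow price 0 (complementary slackness).
The binding rows give the dual system: 3·y_steam + 6·y_loom time = 66 and 3·y_steam + 2·y_loom time = 34.
This yields shadow prices y_steam = 6, y_loom time = 8.
Δz = y_loom time·Δb = 8 × (5) = 40, so new z* = 2942 + 40 = 2982.

2982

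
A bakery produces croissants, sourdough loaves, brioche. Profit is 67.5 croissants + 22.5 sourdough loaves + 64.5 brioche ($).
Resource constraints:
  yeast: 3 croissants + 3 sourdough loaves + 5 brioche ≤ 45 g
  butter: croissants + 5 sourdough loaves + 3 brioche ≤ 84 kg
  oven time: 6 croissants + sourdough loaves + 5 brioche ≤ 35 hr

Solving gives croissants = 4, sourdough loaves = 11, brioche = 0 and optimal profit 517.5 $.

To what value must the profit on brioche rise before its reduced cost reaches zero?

Binding: yeast and oven time. Non-binding: butter (25 unused).
Slack constraints have shadow price 0 (complementary slackness).
From A_Bᵀ y = c: 3·y_yeast + 6·y_oven time = 67.5; 3·y_yeast + 1·y_oven time = 22.5.
This yields shadow prices y_yeast = 4.5, y_oven time = 9.
brioche enters the basis when its profit ≥ yᵀa₃ = 4.5·5 + 9·5 = 67.5.

67.5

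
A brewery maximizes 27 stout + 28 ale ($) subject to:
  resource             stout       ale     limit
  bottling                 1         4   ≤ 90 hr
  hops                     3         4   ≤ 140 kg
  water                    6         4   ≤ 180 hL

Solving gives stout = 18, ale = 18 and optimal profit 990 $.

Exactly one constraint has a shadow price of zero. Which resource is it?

bottling: 90/90 (binding)
hops: 126/140 (slack 14)
water: 180/180 (binding)
By complementary slackness, a constraint with positive slack has shadow price 0 → hops.

hops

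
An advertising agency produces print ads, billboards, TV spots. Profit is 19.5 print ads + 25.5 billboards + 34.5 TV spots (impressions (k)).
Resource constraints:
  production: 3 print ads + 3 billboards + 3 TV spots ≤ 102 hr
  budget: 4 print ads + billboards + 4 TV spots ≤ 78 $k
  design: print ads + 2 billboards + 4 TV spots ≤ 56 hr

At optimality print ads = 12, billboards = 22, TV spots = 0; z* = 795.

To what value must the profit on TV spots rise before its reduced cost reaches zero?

At the optimum: production uses 102 of 102 (binding); budget uses 70 of 78 (slack = 8); design uses 56 of 56 (binding).
Since budget is not tight, its dual is 0.
Dual feasibility on the basic columns requires 3·y_production + 1·y_design = 19.5, 3·y_production + 2·y_design = 25.5.
→ y_production = 4.5 and y_design = 6.
TV spots enters the basis when its profit ≥ yᵀa₃ = 4.5·3 + 6·4 = 37.5.

37.5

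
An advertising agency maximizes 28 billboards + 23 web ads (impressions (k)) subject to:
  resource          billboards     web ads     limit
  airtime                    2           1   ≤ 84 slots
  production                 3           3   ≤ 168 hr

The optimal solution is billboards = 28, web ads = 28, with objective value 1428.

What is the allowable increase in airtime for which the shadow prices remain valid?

28

Binding constraints: airtime, production. The basis is B = [[2,1],[3,3]] with det 3.
Per unit increase in airtime, x* moves by d = (1, -1).
The basis stays optimal until web ads reaches 0; allowable increase = 28 slots.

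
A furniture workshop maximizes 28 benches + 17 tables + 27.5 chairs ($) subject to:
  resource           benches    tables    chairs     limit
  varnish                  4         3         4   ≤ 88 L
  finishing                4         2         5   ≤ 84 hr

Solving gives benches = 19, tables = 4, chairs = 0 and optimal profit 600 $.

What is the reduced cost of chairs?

-4.5

Check each constraint at x*: varnish 88/88 (tight); finishing 84/84 (tight).
From A_Bᵀ y = c: 4·y_varnish + 4·y_finishing = 28; 3·y_varnish + 2·y_finishing = 17.
→ y_varnish = 3 and y_finishing = 4.
Reduced cost of chairs: c₃ − yᵀa₃ = 27.5 − (3·4 + 4·5) = 27.5 − 32 = -4.5.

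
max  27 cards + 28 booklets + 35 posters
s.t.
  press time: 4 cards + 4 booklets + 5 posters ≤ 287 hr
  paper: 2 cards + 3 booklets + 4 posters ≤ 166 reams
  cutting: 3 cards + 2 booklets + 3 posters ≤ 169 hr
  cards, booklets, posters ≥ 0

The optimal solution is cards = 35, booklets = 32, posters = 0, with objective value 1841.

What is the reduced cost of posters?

-4

Check each constraint at x*: press time 268/287 (slack 19); paper 166/166 (tight); cutting 169/169 (tight).
Slack constraints have shadow price 0 (complementary slackness).
The binding rows give the dual system: 2·y_paper + 3·y_cutting = 27 and 3·y_paper + 2·y_cutting = 28.
→ y_paper = 6 and y_cutting = 5.
Reduced cost of posters: c₃ − yᵀa₃ = 35 − (6·4 + 5·3) = 35 − 39 = -4.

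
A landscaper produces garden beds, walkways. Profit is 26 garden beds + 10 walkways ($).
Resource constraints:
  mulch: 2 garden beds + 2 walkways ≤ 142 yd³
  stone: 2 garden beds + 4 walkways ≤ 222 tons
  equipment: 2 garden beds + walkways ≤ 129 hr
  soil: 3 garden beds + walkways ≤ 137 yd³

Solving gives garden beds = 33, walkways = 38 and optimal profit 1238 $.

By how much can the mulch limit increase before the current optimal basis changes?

1.6

Binding constraints: mulch, soil. The basis is B = [[2,2],[3,1]] with det -4.
Per unit increase in mulch, x* moves by d = (-0.25, 0.75).
The basis stays optimal until stone becomes binding; allowable increase = 1.6 yd³.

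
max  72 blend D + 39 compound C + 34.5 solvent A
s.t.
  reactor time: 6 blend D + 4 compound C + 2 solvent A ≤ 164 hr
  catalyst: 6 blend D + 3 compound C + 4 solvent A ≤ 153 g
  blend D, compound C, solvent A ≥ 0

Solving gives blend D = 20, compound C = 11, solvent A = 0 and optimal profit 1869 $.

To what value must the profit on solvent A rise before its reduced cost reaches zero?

42

Both reactor time and catalyst are binding at x*.
From A_Bᵀ y = c: 6·y_reactor time + 6·y_catalyst = 72; 4·y_reactor time + 3·y_catalyst = 39.
This yields shadow prices y_reactor time = 3, y_catalyst = 9.
solvent A enters the basis when its profit ≥ yᵀa₃ = 3·2 + 9·4 = 42.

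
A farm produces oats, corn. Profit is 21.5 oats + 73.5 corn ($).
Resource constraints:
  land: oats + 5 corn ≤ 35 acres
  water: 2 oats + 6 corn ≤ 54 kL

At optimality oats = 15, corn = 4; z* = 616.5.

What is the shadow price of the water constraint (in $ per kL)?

Both land and water are binding at x*.
Dual feasibility on the basic columns requires 1·y_land + 2·y_water = 21.5, 5·y_land + 6·y_water = 73.5.
→ y_land = 4.5 and y_water = 8.5.
Shadow price of water = 8.5.

8.5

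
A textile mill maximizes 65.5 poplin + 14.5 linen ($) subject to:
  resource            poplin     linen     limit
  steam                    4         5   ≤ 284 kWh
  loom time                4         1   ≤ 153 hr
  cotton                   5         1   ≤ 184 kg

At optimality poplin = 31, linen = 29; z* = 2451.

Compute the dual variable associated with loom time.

7

Binding: loom time and cotton. Non-binding: steam (15 unused).
By complementary slackness, y = 0 for the non-binding constraint.
From A_Bᵀ y = c: 4·y_loom time + 5·y_cotton = 65.5; 1·y_loom time + 1·y_cotton = 14.5.
Solving: y_loom time = 7, y_cotton = 7.5.
Shadow price of loom time = 7.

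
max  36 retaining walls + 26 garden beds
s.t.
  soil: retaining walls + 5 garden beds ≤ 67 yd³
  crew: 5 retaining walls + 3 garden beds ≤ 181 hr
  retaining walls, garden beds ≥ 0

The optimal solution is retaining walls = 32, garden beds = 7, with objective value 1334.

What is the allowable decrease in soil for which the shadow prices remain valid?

30.8

Binding constraints: soil, crew. The basis is B = [[1,5],[5,3]] with det -22.
Per unit decrease in soil, x* moves by d = (0.1364, -0.2273).
The basis stays optimal until garden beds reaches 0; allowable decrease = 30.8 yd³.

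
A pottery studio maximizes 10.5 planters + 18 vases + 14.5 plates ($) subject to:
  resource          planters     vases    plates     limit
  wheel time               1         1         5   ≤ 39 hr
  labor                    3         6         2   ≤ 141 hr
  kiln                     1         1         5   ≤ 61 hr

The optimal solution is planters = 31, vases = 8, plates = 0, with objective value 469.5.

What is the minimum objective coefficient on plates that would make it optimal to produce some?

Check each constraint at x*: wheel time 39/39 (tight); labor 141/141 (tight); kiln 39/61 (slack 22).
Slack constraints have shadow price 0 (complementary slackness).
From A_Bᵀ y = c: 1·y_wheel time + 3·y_labor = 10.5; 1·y_wheel time + 6·y_labor = 18.
This yields shadow prices y_wheel time = 3, y_labor = 2.5.
plates enters the basis when its profit ≥ yᵀa₃ = 3·5 + 2.5·2 = 20.

20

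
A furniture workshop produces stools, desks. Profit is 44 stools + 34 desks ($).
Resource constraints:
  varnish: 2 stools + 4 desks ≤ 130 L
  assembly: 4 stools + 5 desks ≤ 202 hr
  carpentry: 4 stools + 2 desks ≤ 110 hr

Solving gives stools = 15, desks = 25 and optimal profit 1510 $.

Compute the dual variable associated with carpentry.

9

Binding: varnish and carpentry. Non-binding: assembly (17 unused).
By complementary slackness, y = 0 for the non-binding constraint.
Dual feasibility on the basic columns requires 2·y_varnish + 4·y_carpentry = 44, 4·y_varnish + 2·y_carpentry = 34.
→ y_varnish = 4 and y_carpentry = 9.
Shadow price of carpentry = 9.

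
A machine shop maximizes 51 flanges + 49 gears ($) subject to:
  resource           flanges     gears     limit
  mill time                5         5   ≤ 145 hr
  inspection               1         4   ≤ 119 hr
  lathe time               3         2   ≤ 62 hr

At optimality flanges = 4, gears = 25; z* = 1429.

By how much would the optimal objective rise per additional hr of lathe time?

2

Check each constraint at x*: mill time 145/145 (tight); inspection 104/119 (slack 15); lathe time 62/62 (tight).
Since inspection is not tight, its dual is 0.
The binding rows give the dual system: 5·y_mill time + 3·y_lathe time = 51 and 5·y_mill time + 2·y_lathe time = 49.
Solving: y_mill time = 9, y_lathe time = 2.
Shadow price of lathe time = 2.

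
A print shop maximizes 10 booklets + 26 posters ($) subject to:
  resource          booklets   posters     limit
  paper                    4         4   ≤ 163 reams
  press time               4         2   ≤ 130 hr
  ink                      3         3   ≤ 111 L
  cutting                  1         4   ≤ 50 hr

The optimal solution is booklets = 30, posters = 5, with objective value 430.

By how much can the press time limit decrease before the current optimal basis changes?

Binding constraints: press time, cutting. The basis is B = [[4,2],[1,4]] with det 14.
Per unit decrease in press time, x* moves by d = (-0.2857, 0.0714).
The basis stays optimal until booklets reaches 0; allowable decrease = 105 hr.

105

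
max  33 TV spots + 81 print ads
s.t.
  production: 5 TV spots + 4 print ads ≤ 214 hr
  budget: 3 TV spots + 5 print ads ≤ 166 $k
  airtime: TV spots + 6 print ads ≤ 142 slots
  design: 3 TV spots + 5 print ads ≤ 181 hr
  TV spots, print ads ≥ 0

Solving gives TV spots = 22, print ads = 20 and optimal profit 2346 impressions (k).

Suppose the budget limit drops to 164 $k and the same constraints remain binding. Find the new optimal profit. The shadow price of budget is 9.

2328

Δb = -2, so new z* = 2346 + (9)·(-2) = 2346 − 18 = 2328.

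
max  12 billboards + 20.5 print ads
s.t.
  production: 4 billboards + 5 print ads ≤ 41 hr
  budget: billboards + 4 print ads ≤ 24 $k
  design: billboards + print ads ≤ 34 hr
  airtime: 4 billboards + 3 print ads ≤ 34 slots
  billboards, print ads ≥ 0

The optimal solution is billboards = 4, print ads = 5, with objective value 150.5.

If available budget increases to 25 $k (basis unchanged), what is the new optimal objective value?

Binding: production and budget. Non-binding: design (25 unused), airtime (3 unused).
Slack constraints have shadow price 0 (complementary slackness).
The binding rows give the dual system: 4·y_production + 1·y_budget = 12 and 5·y_production + 4·y_budget = 20.5.
→ y_production = 2.5 and y_budget = 2.
Δz = y_budget·Δb = 2 × (1) = 2, so new z* = 150.5 + 2 = 152.5.

152.5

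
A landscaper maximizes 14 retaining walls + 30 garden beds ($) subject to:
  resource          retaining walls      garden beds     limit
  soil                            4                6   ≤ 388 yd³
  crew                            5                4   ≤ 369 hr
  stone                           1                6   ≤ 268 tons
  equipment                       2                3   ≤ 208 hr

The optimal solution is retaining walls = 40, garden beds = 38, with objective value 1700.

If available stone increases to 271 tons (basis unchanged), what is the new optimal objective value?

1706

At the optimum: soil uses 388 of 388 (binding); crew uses 352 of 369 (slack = 17); stone uses 268 of 268 (binding); equipment uses 194 of 208 (slack = 14).
Since crew, equipment are not tight, their duals are 0.
From A_Bᵀ y = c: 4·y_soil + 1·y_stone = 14; 6·y_soil + 6·y_stone = 30.
This yields shadow prices y_soil = 3, y_stone = 2.
Δz = y_stone·Δb = 2 × (3) = 6, so new z* = 1700 + 6 = 1706.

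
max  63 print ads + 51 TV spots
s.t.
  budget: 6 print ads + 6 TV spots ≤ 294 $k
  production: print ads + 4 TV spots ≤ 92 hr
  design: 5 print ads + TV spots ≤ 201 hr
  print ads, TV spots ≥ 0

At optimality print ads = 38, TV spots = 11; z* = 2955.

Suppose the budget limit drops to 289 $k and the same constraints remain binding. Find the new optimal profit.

At the optimum: budget uses 294 of 294 (binding); production uses 82 of 92 (slack = 10); design uses 201 of 201 (binding).
Slack constraints have shadow price 0 (complementary slackness).
Dual feasibility on the basic columns requires 6·y_budget + 5·y_design = 63, 6·y_budget + 1·y_design = 51.
This yields shadow prices y_budget = 8, y_design = 3.
Δz = y_budget·Δb = 8 × (-5) = -40, so new z* = 2955 − 40 = 2915.

2915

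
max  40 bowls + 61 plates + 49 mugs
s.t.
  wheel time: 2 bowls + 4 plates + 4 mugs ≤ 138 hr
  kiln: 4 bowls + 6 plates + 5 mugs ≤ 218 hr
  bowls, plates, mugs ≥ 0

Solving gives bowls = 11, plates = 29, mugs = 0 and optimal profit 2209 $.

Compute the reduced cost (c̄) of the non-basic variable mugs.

-2.5

Both wheel time and kiln are binding at x*.
Dual feasibility on the basic columns requires 2·y_wheel time + 4·y_kiln = 40, 4·y_wheel time + 6·y_kiln = 61.
Solving: y_wheel time = 1, y_kiln = 9.5.
Reduced cost of mugs: c₃ − yᵀa₃ = 49 − (1·4 + 9.5·5) = 49 − 51.5 = -2.5.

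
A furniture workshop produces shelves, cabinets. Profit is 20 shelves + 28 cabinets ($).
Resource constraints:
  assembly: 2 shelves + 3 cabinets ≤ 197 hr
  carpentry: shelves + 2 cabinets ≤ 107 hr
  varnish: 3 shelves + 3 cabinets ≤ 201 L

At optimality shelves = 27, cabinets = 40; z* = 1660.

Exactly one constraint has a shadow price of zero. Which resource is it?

assembly

assembly: 174/197 (slack 23)
carpentry: 107/107 (binding)
varnish: 201/201 (binding)
By complementary slackness, a constraint with positive slack has shadow price 0 → assembly.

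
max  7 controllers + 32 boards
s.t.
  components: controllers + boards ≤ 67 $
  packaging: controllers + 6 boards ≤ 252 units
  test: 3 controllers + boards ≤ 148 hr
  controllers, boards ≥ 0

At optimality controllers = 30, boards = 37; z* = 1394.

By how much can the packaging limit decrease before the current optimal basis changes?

52.5

Binding constraints: components, packaging. The basis is B = [[1,1],[1,6]] with det 5.
Per unit decrease in packaging, x* moves by d = (0.2, -0.2).
The basis stays optimal until test becomes binding; allowable decrease = 52.5 units.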